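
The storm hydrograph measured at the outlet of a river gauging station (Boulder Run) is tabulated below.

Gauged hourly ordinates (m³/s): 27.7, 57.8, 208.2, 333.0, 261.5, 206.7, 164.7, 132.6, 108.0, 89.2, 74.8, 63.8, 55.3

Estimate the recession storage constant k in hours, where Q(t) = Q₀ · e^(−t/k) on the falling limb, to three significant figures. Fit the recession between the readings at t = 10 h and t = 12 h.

k ≈ 6.62 h

On the falling limb, Q drops from 74.8 to 55.3 m³/s between t = 10 h and t = 12 h (Δt = 2 h).
k = −Δt / ln(Q₂/Q₁) = −2 / ln(55.3/74.8) = 6.62 h.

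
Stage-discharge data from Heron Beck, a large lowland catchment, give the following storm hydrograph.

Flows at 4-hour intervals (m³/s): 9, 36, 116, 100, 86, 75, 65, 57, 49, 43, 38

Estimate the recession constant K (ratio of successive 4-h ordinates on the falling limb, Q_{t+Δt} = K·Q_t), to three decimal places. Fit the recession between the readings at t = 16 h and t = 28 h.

K ≈ 0.872

Using the recession-limb readings at t = 16 h and t = 28 h: Q falls from 86 to 57 m³/s over 3 intervals.
K = (Q₂/Q₁)^(1/3) = (57/86)^(1/3) = 0.872.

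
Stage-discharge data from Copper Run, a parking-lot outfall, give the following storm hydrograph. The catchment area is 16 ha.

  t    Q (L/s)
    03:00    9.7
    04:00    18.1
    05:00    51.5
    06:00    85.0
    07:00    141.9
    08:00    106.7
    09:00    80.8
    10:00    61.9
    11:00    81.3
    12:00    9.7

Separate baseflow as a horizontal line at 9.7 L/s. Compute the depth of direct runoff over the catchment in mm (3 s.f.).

d ≈ 12.4 mm

Direct runoff: 0.0, 8.4, 41.8, 75.3, 132.2, 97.0, 71.1, 52.2, 71.6, 0.0 L/s; ΣQ_DR = 549.6 L/s.
V = ΣQ_DR · Δt = 549.6 × 3600 s = 1.979 × 10^6 L.
Over A = 16 ha, depth = V / A = 12.4 mm.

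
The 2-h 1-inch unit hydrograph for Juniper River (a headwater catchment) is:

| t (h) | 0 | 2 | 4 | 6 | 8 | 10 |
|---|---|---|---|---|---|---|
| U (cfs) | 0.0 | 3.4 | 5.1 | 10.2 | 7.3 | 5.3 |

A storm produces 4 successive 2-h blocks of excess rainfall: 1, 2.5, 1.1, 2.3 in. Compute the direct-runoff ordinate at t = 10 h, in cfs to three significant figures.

Q ≈ 46.5 cfs

By discrete convolution, Q_j = Σ (P_i / 1 in) · U_{j−i}.
At t = 10 h (j=5): Q = (1/1)·5.3 + (2.5/1)·7.3 + (1.1/1)·10.2 + (2.3/1)·5.1 = 46.5 cfs.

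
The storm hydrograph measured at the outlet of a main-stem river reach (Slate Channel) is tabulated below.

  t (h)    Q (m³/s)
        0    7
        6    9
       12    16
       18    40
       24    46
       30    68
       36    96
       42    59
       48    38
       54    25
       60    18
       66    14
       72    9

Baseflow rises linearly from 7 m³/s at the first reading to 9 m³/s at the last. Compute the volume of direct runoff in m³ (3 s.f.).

Direct-runoff ordinates (Q − Q_b): 0.00, 1.83, 8.67, 32.50, 38.33, 60.17, 88.00, 50.83, 29.67, 16.50, 9.33, 5.17, 0.00 m³/s.
ΣQ_DR = 341.0 m³/s.
With Δt = 6 h = 21600 s, V = ΣQ_DR · Δt = 341.0 × 21600 = 7.37 × 10^6 m³.

V ≈ 7.37 × 10^6 m³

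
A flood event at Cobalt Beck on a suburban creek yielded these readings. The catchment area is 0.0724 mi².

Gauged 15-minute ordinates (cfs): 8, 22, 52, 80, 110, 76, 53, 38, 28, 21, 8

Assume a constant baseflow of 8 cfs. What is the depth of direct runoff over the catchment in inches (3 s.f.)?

d ≈ 2.18 in

Direct runoff: 0.0, 14.0, 44.0, 72.0, 102.0, 68.0, 45.0, 30.0, 20.0, 13.0, 0.0 cfs; ΣQ_DR = 408.0 cfs.
V = ΣQ_DR · Δt = 408.0 × 900 s = 3.672 × 10^5 ft³.
Over A = 0.0724 mi², depth = V / A = 2.18 in.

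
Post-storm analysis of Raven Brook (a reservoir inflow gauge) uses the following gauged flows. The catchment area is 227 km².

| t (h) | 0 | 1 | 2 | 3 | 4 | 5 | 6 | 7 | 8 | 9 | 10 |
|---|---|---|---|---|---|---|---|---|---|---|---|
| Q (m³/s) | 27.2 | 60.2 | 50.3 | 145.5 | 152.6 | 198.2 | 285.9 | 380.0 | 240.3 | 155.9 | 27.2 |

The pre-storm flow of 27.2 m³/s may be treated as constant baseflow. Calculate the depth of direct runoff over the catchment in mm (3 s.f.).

d ≈ 22.6 mm

Direct runoff: 0.0, 33.0, 23.1, 118.3, 125.4, 171.0, 258.7, 352.8, 213.1, 128.7, 0.0 m³/s; ΣQ_DR = 1424 m³/s.
V = ΣQ_DR · Δt = 1424 × 3600 s = 5.127 × 10^6 m³.
Over A = 227 km², depth = V / A = 22.6 mm.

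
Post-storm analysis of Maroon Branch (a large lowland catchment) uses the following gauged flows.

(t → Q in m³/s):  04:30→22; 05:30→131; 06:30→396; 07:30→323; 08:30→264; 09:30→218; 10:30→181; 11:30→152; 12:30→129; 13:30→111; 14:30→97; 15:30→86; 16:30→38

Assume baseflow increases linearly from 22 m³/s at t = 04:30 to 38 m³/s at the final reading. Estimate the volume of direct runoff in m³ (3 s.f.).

Direct-runoff ordinates (Q − Q_b): 0.00, 107.67, 371.33, 297.00, 236.67, 189.33, 151.00, 120.67, 96.33, 77.00, 61.67, 49.33, 0.00 m³/s.
ΣQ_DR = 1758 m³/s.
With Δt = 1 h = 3600 s, V = ΣQ_DR · Δt = 1758 × 3600 = 6.33 × 10^6 m³.

V ≈ 6.33 × 10^6 m³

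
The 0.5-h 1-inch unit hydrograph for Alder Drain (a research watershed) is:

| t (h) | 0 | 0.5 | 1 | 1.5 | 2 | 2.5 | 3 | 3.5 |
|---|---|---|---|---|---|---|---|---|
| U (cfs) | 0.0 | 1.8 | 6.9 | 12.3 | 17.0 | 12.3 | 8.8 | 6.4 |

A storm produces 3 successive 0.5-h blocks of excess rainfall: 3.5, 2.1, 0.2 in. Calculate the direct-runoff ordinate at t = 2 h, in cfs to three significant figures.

By discrete convolution, Q_j = Σ (P_i / 1 in) · U_{j−i}.
At t = 2 h (j=4): Q = (3.5/1)·17.0 + (2.1/1)·12.3 + (0.2/1)·6.9 = 86.7 cfs.

Q ≈ 86.7 cfs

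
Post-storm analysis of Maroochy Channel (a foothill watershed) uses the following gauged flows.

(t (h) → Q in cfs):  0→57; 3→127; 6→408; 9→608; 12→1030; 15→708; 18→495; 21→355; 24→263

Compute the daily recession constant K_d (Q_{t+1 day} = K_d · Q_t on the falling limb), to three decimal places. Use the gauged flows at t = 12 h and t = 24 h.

Between t = 12 h and t = 24 h the flow falls from 1030 to 263 cfs over 4×3 h = 12 h.
Per-interval ratio K = (263/1030)^(1/4) = 0.7109; K_d = K^(24/3) = 0.065.

K_d ≈ 0.065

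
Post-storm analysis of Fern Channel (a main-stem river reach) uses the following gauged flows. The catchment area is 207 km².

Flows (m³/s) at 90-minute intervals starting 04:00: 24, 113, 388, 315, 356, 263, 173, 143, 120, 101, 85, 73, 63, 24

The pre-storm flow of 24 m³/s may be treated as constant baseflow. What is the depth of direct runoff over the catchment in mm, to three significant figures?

Direct runoff: 0.0, 89.0, 364.0, 291.0, 332.0, 239.0, 149.0, 119.0, 96.0, 77.0, 61.0, 49.0, 39.0, 0.0 m³/s; ΣQ_DR = 1905 m³/s.
V = ΣQ_DR · Δt = 1905 × 5400 s = 1.029 × 10^7 m³.
Over A = 207 km², depth = V / A = 49.7 mm.

d ≈ 49.7 mm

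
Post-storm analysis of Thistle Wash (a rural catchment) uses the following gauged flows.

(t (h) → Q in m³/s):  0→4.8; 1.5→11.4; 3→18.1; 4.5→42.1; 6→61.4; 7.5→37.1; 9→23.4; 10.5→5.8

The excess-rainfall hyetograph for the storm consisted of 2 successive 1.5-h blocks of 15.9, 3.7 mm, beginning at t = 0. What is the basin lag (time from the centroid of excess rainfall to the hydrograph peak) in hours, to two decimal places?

t_L ≈ 4.97 h

Centroid of excess rainfall: t_c = Σ P_i·t̄_i / ΣP_i = 1.0332 h (block centres at 0.75, 2.25 h).
Hydrograph peak occurs at t = 6 h, so basin lag t_L = 6 − 1.0332 = 4.97 h.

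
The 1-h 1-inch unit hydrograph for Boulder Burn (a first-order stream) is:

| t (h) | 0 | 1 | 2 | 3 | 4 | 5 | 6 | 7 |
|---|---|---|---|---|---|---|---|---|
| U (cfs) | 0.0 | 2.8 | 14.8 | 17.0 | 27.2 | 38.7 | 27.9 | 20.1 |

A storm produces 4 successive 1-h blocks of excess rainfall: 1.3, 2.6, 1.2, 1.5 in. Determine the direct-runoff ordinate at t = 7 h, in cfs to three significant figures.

By discrete convolution, Q_j = Σ (P_i / 1 in) · U_{j−i}.
At t = 7 h (j=7): Q = (1.3/1)·20.1 + (2.6/1)·27.9 + (1.2/1)·38.7 + (1.5/1)·27.2 = 186 cfs.

Q ≈ 186 cfs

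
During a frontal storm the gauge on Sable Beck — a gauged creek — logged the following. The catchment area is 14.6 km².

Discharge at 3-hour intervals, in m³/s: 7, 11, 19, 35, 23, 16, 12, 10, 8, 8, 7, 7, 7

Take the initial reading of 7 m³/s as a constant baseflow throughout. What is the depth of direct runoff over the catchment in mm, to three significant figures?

Direct runoff: 0.0, 4.0, 12.0, 28.0, 16.0, 9.0, 5.0, 3.0, 1.0, 1.0, 0.0, 0.0, 0.0 m³/s; ΣQ_DR = 79.00 m³/s.
V = ΣQ_DR · Δt = 79.00 × 10800 s = 8.532 × 10^5 m³.
Over A = 14.6 km², depth = V / A = 58.4 mm.

d ≈ 58.4 mm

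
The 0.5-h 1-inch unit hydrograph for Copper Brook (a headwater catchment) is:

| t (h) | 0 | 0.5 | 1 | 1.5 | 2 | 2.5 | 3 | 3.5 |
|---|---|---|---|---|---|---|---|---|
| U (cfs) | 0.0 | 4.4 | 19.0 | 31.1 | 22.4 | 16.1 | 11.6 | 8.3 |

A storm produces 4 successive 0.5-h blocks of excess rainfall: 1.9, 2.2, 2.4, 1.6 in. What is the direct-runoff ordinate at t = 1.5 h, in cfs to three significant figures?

Q ≈ 111 cfs

By discrete convolution, Q_j = Σ (P_i / 1 in) · U_{j−i}.
At t = 1.5 h (j=3): Q = (1.9/1)·31.1 + (2.2/1)·19.0 + (2.4/1)·4.4 + (1.6/1)·0.0 = 111 cfs.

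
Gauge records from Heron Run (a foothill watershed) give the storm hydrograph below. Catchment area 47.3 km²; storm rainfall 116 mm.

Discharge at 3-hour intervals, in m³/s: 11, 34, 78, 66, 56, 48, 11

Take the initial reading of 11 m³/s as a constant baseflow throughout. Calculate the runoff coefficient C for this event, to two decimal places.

ΣQ_DR = 227.0 m³/s; V = ΣQ_DR·Δt = 2.452 × 10^6 m³.
Runoff depth d = V / A = 51.83 mm.
C = d / P = 51.83 / 116 = 0.45.

C ≈ 0.45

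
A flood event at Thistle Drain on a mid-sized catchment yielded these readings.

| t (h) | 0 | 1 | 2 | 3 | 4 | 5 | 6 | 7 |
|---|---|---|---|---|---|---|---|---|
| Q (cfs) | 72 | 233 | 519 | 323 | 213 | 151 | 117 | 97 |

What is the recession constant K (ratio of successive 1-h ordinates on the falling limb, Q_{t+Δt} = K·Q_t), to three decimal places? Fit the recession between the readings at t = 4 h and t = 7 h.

Using the recession-limb readings at t = 4 h and t = 7 h: Q falls from 213 to 97 cfs over 3 intervals.
K = (Q₂/Q₁)^(1/3) = (97/213)^(1/3) = 0.769.

K ≈ 0.769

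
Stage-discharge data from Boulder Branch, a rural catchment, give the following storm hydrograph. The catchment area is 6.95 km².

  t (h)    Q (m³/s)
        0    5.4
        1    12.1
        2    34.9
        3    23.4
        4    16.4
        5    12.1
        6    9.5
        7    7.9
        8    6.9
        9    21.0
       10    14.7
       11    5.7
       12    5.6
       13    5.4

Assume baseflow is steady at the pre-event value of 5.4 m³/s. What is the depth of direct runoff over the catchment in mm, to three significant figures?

Direct runoff: 0.0, 6.7, 29.5, 18.0, 11.0, 6.7, 4.1, 2.5, 1.5, 15.6, 9.3, 0.3, 0.2, 0.0 m³/s; ΣQ_DR = 105.4 m³/s.
V = ΣQ_DR · Δt = 105.4 × 3600 s = 3.794 × 10^5 m³.
Over A = 6.95 km², depth = V / A = 54.6 mm.

d ≈ 54.6 mm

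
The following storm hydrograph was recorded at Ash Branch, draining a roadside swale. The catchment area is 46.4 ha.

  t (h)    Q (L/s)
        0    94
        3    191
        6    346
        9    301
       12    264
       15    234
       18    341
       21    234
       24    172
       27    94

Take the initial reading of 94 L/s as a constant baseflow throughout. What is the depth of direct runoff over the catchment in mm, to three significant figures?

Direct runoff: 0.0, 97.0, 252.0, 207.0, 170.0, 140.0, 247.0, 140.0, 78.0, 0.0 L/s; ΣQ_DR = 1331 L/s.
V = ΣQ_DR · Δt = 1331 × 10800 s = 1.437 × 10^7 L.
Over A = 46.4 ha, depth = V / A = 31.0 mm.

d ≈ 31.0 mm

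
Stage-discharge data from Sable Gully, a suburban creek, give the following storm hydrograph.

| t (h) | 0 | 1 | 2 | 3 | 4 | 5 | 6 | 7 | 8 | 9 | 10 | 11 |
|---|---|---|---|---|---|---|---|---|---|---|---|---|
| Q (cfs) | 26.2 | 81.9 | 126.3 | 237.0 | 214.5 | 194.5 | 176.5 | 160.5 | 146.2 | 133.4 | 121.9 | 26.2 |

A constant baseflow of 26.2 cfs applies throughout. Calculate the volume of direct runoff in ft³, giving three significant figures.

V ≈ 4.79 × 10^6 ft³

Direct-runoff ordinates (Q − Q_b): 0.0, 55.7, 100.1, 210.8, 188.3, 168.3, 150.3, 134.3, 120.0, 107.2, 95.7, 0.0 cfs.
ΣQ_DR = 1331 cfs.
With Δt = 1 h = 3600 s, V = ΣQ_DR · Δt = 1331 × 3600 = 4.79 × 10^6 ft³.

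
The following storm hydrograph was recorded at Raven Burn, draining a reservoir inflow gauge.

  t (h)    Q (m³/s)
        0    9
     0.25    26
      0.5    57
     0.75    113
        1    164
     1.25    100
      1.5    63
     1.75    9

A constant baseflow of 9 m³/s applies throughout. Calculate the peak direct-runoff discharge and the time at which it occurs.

Subtracting baseflow gives direct-runoff ordinates: 0.0, 17.0, 48.0, 104.0, 155.0, 91.0, 54.0, 0.0 m³/s.
The maximum is 155.0 m³/s, occurring at the reading for t = 1 h.

Q_p = 155.0 m³/s at t = 1 h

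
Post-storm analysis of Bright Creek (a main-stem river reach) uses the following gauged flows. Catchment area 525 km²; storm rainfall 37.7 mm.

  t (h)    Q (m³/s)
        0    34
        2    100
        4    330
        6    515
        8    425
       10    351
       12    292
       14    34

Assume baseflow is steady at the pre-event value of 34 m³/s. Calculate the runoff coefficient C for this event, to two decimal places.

C ≈ 0.66

ΣQ_DR = 1809 m³/s; V = ΣQ_DR·Δt = 1.302 × 10^7 m³.
Runoff depth d = V / A = 24.81 mm.
C = d / P = 24.81 / 37.7 = 0.66.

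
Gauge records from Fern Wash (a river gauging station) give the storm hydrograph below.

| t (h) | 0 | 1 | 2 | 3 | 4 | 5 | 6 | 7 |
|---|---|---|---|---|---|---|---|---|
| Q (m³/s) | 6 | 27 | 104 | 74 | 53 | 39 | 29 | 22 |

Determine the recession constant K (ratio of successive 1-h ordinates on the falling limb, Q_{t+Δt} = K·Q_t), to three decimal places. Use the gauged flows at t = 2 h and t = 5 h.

K ≈ 0.721

Using the recession-limb readings at t = 2 h and t = 5 h: Q falls from 104 to 39 m³/s over 3 intervals.
K = (Q₂/Q₁)^(1/3) = (39/104)^(1/3) = 0.721.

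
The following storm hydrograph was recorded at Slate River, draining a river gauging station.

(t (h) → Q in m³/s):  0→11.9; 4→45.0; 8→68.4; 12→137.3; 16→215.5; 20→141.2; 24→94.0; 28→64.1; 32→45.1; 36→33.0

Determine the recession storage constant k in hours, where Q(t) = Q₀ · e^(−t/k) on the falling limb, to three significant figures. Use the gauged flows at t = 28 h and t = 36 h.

k ≈ 12.0 h

On the falling limb, Q drops from 64.1 to 33.0 m³/s between t = 28 h and t = 36 h (Δt = 8 h).
k = −Δt / ln(Q₂/Q₁) = −8 / ln(33.0/64.1) = 12.0 h.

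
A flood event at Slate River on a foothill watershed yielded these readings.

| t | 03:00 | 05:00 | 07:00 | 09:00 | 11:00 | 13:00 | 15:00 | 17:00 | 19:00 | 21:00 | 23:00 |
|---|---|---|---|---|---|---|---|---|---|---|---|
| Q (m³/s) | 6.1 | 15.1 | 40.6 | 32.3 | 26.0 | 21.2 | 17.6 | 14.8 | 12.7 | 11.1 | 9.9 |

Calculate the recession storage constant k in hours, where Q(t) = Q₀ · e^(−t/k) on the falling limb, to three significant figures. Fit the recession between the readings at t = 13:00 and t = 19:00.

k ≈ 11.7 h

On the falling limb, Q drops from 21.2 to 12.7 m³/s between t = 13:00 and t = 19:00 (Δt = 6 h).
k = −Δt / ln(Q₂/Q₁) = −6 / ln(12.7/21.2) = 11.7 h.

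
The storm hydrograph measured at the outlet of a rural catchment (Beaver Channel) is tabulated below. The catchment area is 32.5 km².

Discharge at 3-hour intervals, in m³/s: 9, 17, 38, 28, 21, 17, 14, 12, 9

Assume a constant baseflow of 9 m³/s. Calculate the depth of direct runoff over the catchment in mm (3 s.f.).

d ≈ 27.9 mm

Direct runoff: 0.0, 8.0, 29.0, 19.0, 12.0, 8.0, 5.0, 3.0, 0.0 m³/s; ΣQ_DR = 84.00 m³/s.
V = ΣQ_DR · Δt = 84.00 × 10800 s = 9.072 × 10^5 m³.
Over A = 32.5 km², depth = V / A = 27.9 mm.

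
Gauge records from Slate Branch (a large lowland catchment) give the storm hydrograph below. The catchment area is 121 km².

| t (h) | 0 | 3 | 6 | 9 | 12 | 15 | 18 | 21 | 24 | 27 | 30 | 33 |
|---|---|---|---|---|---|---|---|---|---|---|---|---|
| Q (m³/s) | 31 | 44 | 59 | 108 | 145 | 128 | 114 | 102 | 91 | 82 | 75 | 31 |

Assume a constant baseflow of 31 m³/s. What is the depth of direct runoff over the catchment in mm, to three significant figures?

d ≈ 56.9 mm

Direct runoff: 0.0, 13.0, 28.0, 77.0, 114.0, 97.0, 83.0, 71.0, 60.0, 51.0, 44.0, 0.0 m³/s; ΣQ_DR = 638.0 m³/s.
V = ΣQ_DR · Δt = 638.0 × 10800 s = 6.890 × 10^6 m³.
Over A = 121 km², depth = V / A = 56.9 mm.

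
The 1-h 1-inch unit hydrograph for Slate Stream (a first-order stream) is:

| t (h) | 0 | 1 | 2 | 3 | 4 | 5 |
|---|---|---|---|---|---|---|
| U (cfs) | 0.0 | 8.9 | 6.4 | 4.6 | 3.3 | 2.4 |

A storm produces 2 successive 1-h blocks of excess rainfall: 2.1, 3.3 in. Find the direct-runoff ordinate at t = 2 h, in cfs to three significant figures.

By discrete convolution, Q_j = Σ (P_i / 1 in) · U_{j−i}.
At t = 2 h (j=2): Q = (2.1/1)·6.4 + (3.3/1)·8.9 = 42.8 cfs.

Q ≈ 42.8 cfs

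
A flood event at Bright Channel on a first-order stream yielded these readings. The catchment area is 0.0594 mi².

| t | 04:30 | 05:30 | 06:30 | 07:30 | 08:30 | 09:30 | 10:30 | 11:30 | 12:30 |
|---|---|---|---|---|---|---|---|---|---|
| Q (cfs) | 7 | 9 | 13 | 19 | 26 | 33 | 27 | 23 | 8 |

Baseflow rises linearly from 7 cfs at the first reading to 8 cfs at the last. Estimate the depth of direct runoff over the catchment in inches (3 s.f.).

Direct runoff: 0.00, 1.88, 5.75, 11.62, 18.50, 25.38, 19.25, 15.12, 0.00 cfs; ΣQ_DR = 97.50 cfs.
V = ΣQ_DR · Δt = 97.50 × 3600 s = 3.510 × 10^5 ft³.
Over A = 0.0594 mi², depth = V / A = 2.54 in.

d ≈ 2.54 in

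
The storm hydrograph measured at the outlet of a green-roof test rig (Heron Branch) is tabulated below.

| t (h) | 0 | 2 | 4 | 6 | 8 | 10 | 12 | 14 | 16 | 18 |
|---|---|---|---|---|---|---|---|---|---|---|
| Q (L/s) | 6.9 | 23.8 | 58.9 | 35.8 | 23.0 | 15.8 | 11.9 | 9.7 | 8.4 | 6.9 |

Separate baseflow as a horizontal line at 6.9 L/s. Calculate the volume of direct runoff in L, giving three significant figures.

V ≈ 9.51 × 10^5 L

Direct-runoff ordinates (Q − Q_b): 0.0, 16.9, 52.0, 28.9, 16.1, 8.9, 5.0, 2.8, 1.5, 0.0 L/s.
ΣQ_DR = 132.1 L/s.
With Δt = 2 h = 7200 s, V = ΣQ_DR · Δt = 132.1 × 7200 = 9.51 × 10^5 L.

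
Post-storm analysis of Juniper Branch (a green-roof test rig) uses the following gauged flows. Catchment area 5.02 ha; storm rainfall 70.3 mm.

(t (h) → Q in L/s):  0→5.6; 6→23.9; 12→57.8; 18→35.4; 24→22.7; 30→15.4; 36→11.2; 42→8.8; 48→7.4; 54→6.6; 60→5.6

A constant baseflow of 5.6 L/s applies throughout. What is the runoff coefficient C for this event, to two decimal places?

C ≈ 0.85

ΣQ_DR = 138.8 L/s; V = ΣQ_DR·Δt = 2.998 × 10^6 L.
Runoff depth d = V / A = 59.72 mm.
C = d / P = 59.72 / 70.3 = 0.85.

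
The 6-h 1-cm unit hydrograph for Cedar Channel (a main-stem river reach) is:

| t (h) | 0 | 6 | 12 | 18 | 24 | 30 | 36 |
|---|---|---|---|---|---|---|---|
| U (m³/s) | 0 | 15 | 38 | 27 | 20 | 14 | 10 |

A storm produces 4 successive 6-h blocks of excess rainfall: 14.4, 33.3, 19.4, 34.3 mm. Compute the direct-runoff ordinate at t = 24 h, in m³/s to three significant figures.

By discrete convolution, Q_j = Σ (P_i / 10 mm) · U_{j−i}.
At t = 24 h (j=4): Q = (14.4/10)·20 + (33.3/10)·27 + (19.4/10)·38 + (34.3/10)·15 = 244 m³/s.

Q ≈ 244 m³/s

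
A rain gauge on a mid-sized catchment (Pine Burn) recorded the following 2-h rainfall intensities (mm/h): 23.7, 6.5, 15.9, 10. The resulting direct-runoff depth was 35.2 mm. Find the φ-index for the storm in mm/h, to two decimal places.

φ ≈ 11.00 mm/h

Only the 2 blocks with intensity above φ contribute runoff: 23.7, 15.9 mm/h.
Σ(I−φ)·Δt = d  ⇒  (23.7+15.9 − 2φ)·2 = 35.2
φ = (39.60 − 35.2/2) / 2 = 11.00 mm/h.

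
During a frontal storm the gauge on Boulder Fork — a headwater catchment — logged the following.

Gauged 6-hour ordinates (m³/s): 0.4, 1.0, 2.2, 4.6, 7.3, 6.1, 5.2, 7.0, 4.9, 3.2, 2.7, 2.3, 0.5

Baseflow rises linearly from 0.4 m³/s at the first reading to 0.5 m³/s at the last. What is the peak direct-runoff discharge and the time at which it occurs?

Subtracting baseflow gives direct-runoff ordinates: 0.00, 0.59, 1.78, 4.17, 6.87, 5.66, 4.75, 6.54, 4.43, 2.73, 2.22, 1.81, 0.00 m³/s.
The maximum is 6.87 m³/s, occurring at the reading for t = 24 h.

Q_p = 6.87 m³/s at t = 24 h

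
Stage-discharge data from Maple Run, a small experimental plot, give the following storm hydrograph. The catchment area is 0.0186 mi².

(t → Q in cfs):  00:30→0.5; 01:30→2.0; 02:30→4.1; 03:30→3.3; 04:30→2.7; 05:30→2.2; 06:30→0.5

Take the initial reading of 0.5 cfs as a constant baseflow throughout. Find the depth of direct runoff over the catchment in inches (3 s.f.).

Direct runoff: 0.0, 1.5, 3.6, 2.8, 2.2, 1.7, 0.0 cfs; ΣQ_DR = 11.80 cfs.
V = ΣQ_DR · Δt = 11.80 × 3600 s = 42480 ft³.
Over A = 0.0186 mi², depth = V / A = 0.983 in.

d ≈ 0.983 in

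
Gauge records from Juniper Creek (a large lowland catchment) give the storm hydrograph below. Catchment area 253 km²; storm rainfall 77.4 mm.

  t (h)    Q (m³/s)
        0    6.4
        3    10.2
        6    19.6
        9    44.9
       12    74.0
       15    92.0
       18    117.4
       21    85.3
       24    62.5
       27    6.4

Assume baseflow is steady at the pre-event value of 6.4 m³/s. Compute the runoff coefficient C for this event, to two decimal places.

C ≈ 0.25

ΣQ_DR = 454.7 m³/s; V = ΣQ_DR·Δt = 4.911 × 10^6 m³.
Runoff depth d = V / A = 19.41 mm.
C = d / P = 19.41 / 77.4 = 0.25.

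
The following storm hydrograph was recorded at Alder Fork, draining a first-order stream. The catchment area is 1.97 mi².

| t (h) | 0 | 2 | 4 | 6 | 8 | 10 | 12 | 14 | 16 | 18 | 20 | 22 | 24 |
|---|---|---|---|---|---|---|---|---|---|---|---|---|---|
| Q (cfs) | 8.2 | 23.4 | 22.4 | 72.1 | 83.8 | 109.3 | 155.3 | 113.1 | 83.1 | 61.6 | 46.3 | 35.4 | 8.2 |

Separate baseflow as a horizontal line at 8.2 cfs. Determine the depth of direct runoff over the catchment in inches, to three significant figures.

d ≈ 1.13 in

Direct runoff: 0.0, 15.2, 14.2, 63.9, 75.6, 101.1, 147.1, 104.9, 74.9, 53.4, 38.1, 27.2, 0.0 cfs; ΣQ_DR = 715.6 cfs.
V = ΣQ_DR · Δt = 715.6 × 7200 s = 5.152 × 10^6 ft³.
Over A = 1.97 mi², depth = V / A = 1.13 in.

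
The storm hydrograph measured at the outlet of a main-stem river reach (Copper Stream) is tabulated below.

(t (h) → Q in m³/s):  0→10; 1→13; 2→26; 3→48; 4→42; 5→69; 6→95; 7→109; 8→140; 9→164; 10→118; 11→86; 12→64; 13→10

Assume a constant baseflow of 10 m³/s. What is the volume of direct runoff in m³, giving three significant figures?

Direct-runoff ordinates (Q − Q_b): 0.0, 3.0, 16.0, 38.0, 32.0, 59.0, 85.0, 99.0, 130.0, 154.0, 108.0, 76.0, 54.0, 0.0 m³/s.
ΣQ_DR = 854.0 m³/s.
With Δt = 1 h = 3600 s, V = ΣQ_DR · Δt = 854.0 × 3600 = 3.07 × 10^6 m³.

V ≈ 3.07 × 10^6 m³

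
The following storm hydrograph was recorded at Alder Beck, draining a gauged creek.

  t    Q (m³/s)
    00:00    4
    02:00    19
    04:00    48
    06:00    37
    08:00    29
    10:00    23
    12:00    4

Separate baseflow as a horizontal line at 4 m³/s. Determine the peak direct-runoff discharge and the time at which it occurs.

Subtracting baseflow gives direct-runoff ordinates: 0.0, 15.0, 44.0, 33.0, 25.0, 19.0, 0.0 m³/s.
The maximum is 44.0 m³/s, occurring at the reading for t = 04:00.

Q_p = 44.0 m³/s at t = 04:00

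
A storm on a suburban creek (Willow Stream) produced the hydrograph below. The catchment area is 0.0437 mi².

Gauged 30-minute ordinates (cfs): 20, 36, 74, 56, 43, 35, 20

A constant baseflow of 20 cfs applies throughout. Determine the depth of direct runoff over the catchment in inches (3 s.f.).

Direct runoff: 0.0, 16.0, 54.0, 36.0, 23.0, 15.0, 0.0 cfs; ΣQ_DR = 144.0 cfs.
V = ΣQ_DR · Δt = 144.0 × 1800 s = 2.592 × 10^5 ft³.
Over A = 0.0437 mi², depth = V / A = 2.55 in.

d ≈ 2.55 in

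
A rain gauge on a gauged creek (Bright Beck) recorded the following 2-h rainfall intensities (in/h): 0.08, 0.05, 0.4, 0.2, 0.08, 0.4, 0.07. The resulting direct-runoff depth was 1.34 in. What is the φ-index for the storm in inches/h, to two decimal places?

Only the 3 blocks with intensity above φ contribute runoff: 0.4, 0.2, 0.4 in/h.
Σ(I−φ)·Δt = d  ⇒  (0.4+0.2+0.4 − 3φ)·2 = 1.34
φ = (1.000 − 1.34/2) / 3 = 0.11 in/h.

φ ≈ 0.11 in/h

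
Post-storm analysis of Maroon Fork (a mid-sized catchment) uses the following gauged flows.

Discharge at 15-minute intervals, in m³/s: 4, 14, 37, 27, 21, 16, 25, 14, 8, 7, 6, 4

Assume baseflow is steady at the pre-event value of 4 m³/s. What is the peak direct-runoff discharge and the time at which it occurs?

Subtracting baseflow gives direct-runoff ordinates: 0.0, 10.0, 33.0, 23.0, 17.0, 12.0, 21.0, 10.0, 4.0, 3.0, 2.0, 0.0 m³/s.
The maximum is 33.0 m³/s, occurring at the reading for t = 0.5 h.

Q_p = 33.0 m³/s at t = 0.5 h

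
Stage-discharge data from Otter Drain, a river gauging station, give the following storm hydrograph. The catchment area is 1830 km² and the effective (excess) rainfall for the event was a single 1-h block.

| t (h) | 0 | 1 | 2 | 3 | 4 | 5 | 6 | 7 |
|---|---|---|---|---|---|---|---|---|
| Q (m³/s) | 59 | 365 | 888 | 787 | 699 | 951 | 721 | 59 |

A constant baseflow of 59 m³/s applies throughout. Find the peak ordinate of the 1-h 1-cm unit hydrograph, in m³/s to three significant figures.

U_p ≈ 1120 m³/s

Direct runoff: 0.0, 306.0, 829.0, 728.0, 640.0, 892.0, 662.0, 0.0 m³/s; ΣQ_DR = 4057 m³/s, peak = 892.0 m³/s.
Runoff depth d = ΣQ_DR·Δt / A = 4057 × 3600 / (1830 km²) = 7.981 mm.
The 1-cm UH is the DRH scaled by (10 mm)/d, so U_p = 892.0 × 10/7.981 = 1120 m³/s.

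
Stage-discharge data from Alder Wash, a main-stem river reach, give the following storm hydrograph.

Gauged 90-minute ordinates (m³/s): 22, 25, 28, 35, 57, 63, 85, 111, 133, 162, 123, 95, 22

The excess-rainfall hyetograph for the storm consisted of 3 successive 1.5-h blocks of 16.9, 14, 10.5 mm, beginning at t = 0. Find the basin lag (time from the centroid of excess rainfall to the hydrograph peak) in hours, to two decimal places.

t_L ≈ 11.48 h

Centroid of excess rainfall: t_c = Σ P_i·t̄_i / ΣP_i = 2.0181 h (block centres at 0.75, 2.25, 3.75 h).
Hydrograph peak occurs at t = 13.5 h, so basin lag t_L = 13.5 − 2.0181 = 11.48 h.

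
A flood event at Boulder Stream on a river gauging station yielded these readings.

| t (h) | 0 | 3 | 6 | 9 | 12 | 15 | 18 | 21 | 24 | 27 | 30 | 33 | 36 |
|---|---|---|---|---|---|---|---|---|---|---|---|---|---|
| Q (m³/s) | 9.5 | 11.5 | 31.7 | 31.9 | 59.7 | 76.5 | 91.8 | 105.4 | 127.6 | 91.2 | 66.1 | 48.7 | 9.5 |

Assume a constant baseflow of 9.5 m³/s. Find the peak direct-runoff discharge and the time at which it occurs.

Q_p = 118.1 m³/s at t = 24 h

Subtracting baseflow gives direct-runoff ordinates: 0.0, 2.0, 22.2, 22.4, 50.2, 67.0, 82.3, 95.9, 118.1, 81.7, 56.6, 39.2, 0.0 m³/s.
The maximum is 118.1 m³/s, occurring at the reading for t = 24 h.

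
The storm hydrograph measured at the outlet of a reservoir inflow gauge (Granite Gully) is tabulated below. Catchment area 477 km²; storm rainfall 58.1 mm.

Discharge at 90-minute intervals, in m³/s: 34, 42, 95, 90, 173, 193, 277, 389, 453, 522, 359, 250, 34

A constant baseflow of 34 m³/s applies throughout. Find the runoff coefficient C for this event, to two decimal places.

C ≈ 0.48

ΣQ_DR = 2469 m³/s; V = ΣQ_DR·Δt = 1.333 × 10^7 m³.
Runoff depth d = V / A = 27.95 mm.
C = d / P = 27.95 / 58.1 = 0.48.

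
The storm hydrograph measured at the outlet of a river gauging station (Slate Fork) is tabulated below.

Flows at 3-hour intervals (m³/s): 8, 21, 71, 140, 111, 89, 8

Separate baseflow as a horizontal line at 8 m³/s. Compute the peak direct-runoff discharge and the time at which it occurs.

Subtracting baseflow gives direct-runoff ordinates: 0.0, 13.0, 63.0, 132.0, 103.0, 81.0, 0.0 m³/s.
The maximum is 132.0 m³/s, occurring at the reading for t = 9 h.

Q_p = 132.0 m³/s at t = 9 h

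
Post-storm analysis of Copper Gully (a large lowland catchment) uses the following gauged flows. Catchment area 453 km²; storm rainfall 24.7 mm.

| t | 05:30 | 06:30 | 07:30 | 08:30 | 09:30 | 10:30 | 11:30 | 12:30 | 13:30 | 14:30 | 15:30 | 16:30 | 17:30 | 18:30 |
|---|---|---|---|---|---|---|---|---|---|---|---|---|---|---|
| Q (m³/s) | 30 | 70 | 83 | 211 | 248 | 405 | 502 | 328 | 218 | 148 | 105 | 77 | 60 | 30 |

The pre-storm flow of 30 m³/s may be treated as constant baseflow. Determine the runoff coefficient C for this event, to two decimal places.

C ≈ 0.67

ΣQ_DR = 2095 m³/s; V = ΣQ_DR·Δt = 7.542 × 10^6 m³.
Runoff depth d = V / A = 16.65 mm.
C = d / P = 16.65 / 24.7 = 0.67.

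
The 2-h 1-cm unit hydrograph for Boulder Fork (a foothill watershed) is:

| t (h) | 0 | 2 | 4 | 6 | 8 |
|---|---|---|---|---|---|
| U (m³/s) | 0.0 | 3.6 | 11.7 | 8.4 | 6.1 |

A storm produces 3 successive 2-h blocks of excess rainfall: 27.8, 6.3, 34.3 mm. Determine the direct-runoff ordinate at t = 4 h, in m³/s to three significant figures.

Q ≈ 34.8 m³/s

By discrete convolution, Q_j = Σ (P_i / 10 mm) · U_{j−i}.
At t = 4 h (j=2): Q = (27.8/10)·11.7 + (6.3/10)·3.6 + (34.3/10)·0.0 = 34.8 m³/s.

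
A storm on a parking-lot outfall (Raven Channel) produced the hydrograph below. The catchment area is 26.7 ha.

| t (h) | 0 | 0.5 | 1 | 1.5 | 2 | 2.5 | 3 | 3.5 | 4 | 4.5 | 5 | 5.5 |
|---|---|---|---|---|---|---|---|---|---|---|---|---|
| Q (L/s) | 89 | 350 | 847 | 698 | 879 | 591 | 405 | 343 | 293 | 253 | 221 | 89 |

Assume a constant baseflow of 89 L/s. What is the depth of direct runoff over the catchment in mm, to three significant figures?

d ≈ 26.9 mm

Direct runoff: 0.0, 261.0, 758.0, 609.0, 790.0, 502.0, 316.0, 254.0, 204.0, 164.0, 132.0, 0.0 L/s; ΣQ_DR = 3990 L/s.
V = ΣQ_DR · Δt = 3990 × 1800 s = 7.182 × 10^6 L.
Over A = 26.7 ha, depth = V / A = 26.9 mm.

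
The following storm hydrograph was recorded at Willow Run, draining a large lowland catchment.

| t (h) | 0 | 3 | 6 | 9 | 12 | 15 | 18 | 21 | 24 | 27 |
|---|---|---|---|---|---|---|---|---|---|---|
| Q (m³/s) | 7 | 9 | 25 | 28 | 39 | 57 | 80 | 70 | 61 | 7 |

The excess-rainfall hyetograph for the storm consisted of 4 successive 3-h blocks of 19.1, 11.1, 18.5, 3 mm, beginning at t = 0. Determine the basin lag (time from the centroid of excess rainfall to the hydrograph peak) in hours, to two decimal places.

Centroid of excess rainfall: t_c = Σ P_i·t̄_i / ΣP_i = 4.8133 h (block centres at 1.5, 4.5, 7.5, 10.5 h).
Hydrograph peak occurs at t = 18 h, so basin lag t_L = 18 − 4.8133 = 13.19 h.

t_L ≈ 13.19 h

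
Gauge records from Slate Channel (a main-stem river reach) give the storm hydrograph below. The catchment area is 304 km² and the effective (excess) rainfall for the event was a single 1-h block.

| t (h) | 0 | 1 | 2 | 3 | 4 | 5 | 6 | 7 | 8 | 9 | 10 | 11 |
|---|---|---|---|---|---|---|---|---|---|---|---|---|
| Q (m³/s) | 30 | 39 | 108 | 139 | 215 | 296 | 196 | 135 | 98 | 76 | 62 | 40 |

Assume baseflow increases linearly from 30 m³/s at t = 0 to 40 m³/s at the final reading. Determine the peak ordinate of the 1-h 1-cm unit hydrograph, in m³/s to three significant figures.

Direct runoff: 0.00, 8.09, 76.18, 106.27, 181.36, 261.45, 160.55, 98.64, 60.73, 37.82, 22.91, 0.00 m³/s; ΣQ_DR = 1014 m³/s, peak = 261.45 m³/s.
Runoff depth d = ΣQ_DR·Δt / A = 1014 × 3600 / (304 km²) = 12.01 mm.
The 1-cm UH is the DRH scaled by (10 mm)/d, so U_p = 261.45 × 10/12.01 = 218 m³/s.

U_p ≈ 218 m³/s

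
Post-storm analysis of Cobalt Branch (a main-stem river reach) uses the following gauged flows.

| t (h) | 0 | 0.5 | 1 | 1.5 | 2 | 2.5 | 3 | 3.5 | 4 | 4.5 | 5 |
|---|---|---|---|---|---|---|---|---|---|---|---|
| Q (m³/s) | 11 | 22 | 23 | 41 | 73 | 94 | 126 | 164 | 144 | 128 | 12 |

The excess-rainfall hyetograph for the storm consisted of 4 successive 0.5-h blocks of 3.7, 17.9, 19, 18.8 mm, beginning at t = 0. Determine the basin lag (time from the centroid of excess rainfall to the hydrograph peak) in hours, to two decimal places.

t_L ≈ 2.30 h

Centroid of excess rainfall: t_c = Σ P_i·t̄_i / ΣP_i = 1.1953 h (block centres at 0.25, 0.75, 1.25, 1.75 h).
Hydrograph peak occurs at t = 3.5 h, so basin lag t_L = 3.5 − 1.1953 = 2.30 h.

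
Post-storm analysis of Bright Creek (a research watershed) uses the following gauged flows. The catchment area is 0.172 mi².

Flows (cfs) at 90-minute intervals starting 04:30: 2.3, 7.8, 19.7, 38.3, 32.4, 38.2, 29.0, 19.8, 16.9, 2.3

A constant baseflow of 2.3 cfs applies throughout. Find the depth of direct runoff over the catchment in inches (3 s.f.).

d ≈ 2.48 in

Direct runoff: 0.0, 5.5, 17.4, 36.0, 30.1, 35.9, 26.7, 17.5, 14.6, 0.0 cfs; ΣQ_DR = 183.7 cfs.
V = ΣQ_DR · Δt = 183.7 × 5400 s = 9.920 × 10^5 ft³.
Over A = 0.172 mi², depth = V / A = 2.48 in.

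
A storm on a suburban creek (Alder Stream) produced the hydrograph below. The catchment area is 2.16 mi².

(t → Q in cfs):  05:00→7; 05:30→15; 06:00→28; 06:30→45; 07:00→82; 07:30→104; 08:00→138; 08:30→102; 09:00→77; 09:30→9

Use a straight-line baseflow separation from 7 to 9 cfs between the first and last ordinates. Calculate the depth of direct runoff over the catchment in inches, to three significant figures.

d ≈ 0.189 in

Direct runoff: 0.00, 7.78, 20.56, 37.33, 74.11, 95.89, 129.67, 93.44, 68.22, 0.00 cfs; ΣQ_DR = 527.0 cfs.
V = ΣQ_DR · Δt = 527.0 × 1800 s = 9.486 × 10^5 ft³.
Over A = 2.16 mi², depth = V / A = 0.189 in.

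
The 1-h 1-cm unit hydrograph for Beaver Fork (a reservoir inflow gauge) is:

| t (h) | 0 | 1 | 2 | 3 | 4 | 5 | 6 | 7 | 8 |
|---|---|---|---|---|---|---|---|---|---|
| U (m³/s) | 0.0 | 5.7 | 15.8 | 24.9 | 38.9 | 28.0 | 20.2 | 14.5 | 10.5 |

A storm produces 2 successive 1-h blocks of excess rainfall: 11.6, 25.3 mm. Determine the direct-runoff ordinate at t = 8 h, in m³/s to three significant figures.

By discrete convolution, Q_j = Σ (P_i / 10 mm) · U_{j−i}.
At t = 8 h (j=8): Q = (11.6/10)·10.5 + (25.3/10)·14.5 = 48.9 m³/s.

Q ≈ 48.9 m³/s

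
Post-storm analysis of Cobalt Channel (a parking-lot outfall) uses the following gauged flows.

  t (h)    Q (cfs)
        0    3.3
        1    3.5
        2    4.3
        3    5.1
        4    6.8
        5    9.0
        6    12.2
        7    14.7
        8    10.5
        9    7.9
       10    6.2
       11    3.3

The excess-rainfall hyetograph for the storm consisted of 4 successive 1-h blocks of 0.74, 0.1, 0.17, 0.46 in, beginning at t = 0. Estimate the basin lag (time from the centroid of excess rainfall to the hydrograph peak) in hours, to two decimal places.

t_L ≈ 5.26 h

Centroid of excess rainfall: t_c = Σ P_i·t̄_i / ΣP_i = 1.7381 h (block centres at 0.5, 1.5, 2.5, 3.5 h).
Hydrograph peak occurs at t = 7 h, so basin lag t_L = 7 − 1.7381 = 5.26 h.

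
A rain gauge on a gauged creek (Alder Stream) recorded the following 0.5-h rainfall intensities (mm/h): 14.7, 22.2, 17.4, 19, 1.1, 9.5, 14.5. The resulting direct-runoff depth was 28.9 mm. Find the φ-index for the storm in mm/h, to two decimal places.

φ ≈ 6.58 mm/h

Only the 6 blocks with intensity above φ contribute runoff: 14.7, 22.2, 17.4, 19, 9.5, 14.5 mm/h.
Σ(I−φ)·Δt = d  ⇒  (14.7+22.2+17.4+19+9.5+14.5 − 6φ)·0.5 = 28.9
φ = (97.30 − 28.9/0.5) / 6 = 6.58 mm/h.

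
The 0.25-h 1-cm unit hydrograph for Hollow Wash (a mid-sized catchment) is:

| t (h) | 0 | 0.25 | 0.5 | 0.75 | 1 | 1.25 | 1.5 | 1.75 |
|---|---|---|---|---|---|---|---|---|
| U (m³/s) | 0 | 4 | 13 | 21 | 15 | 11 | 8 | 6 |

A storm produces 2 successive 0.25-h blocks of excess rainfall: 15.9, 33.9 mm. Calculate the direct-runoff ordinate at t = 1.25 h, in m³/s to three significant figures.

Q ≈ 68.3 m³/s

By discrete convolution, Q_j = Σ (P_i / 10 mm) · U_{j−i}.
At t = 1.25 h (j=5): Q = (15.9/10)·11 + (33.9/10)·15 = 68.3 m³/s.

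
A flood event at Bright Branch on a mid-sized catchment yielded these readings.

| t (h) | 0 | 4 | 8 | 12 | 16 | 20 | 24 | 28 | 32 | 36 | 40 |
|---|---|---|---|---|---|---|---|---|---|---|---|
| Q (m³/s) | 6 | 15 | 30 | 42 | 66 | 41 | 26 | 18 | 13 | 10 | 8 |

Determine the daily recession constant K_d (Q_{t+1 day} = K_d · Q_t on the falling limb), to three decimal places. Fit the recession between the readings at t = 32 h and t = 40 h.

Between t = 32 h and t = 40 h the flow falls from 13 to 8 m³/s over 2×4 h = 8 h.
Per-interval ratio K = (8/13)^(1/2) = 0.7845; K_d = K^(24/4) = 0.233.

K_d ≈ 0.233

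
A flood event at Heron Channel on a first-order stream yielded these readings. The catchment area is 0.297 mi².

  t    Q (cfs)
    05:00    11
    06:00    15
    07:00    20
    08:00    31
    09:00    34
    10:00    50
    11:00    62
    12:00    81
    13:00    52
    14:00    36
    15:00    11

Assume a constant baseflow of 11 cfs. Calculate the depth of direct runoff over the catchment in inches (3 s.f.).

Direct runoff: 0.0, 4.0, 9.0, 20.0, 23.0, 39.0, 51.0, 70.0, 41.0, 25.0, 0.0 cfs; ΣQ_DR = 282.0 cfs.
V = ΣQ_DR · Δt = 282.0 × 3600 s = 1.015 × 10^6 ft³.
Over A = 0.297 mi², depth = V / A = 1.47 in.

d ≈ 1.47 in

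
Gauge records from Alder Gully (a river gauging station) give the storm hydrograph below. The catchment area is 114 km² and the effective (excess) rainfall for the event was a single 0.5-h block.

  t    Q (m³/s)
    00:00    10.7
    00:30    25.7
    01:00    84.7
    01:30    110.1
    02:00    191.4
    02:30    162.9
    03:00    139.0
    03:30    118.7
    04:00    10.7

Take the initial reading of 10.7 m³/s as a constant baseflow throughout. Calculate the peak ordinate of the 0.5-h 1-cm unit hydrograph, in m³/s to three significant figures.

U_p ≈ 151 m³/s

Direct runoff: 0.0, 15.0, 74.0, 99.4, 180.7, 152.2, 128.3, 108.0, 0.0 m³/s; ΣQ_DR = 757.6 m³/s, peak = 180.7 m³/s.
Runoff depth d = ΣQ_DR·Δt / A = 757.6 × 1800 / (114 km²) = 11.96 mm.
The 1-cm UH is the DRH scaled by (10 mm)/d, so U_p = 180.7 × 10/11.96 = 151 m³/s.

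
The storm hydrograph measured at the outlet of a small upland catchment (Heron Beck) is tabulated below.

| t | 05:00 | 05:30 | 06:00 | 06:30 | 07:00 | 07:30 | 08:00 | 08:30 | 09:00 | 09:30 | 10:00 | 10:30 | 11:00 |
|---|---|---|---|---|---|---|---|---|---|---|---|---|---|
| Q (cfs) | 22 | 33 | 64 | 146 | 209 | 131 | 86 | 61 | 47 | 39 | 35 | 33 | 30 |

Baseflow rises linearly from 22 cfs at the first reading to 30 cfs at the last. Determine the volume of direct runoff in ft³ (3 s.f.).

Direct-runoff ordinates (Q − Q_b): 0.00, 10.33, 40.67, 122.00, 184.33, 105.67, 60.00, 34.33, 19.67, 11.00, 6.33, 3.67, 0.00 cfs.
ΣQ_DR = 598.0 cfs.
With Δt = 0.5 h = 1800 s, V = ΣQ_DR · Δt = 598.0 × 1800 = 1.08 × 10^6 ft³.

V ≈ 1.08 × 10^6 ft³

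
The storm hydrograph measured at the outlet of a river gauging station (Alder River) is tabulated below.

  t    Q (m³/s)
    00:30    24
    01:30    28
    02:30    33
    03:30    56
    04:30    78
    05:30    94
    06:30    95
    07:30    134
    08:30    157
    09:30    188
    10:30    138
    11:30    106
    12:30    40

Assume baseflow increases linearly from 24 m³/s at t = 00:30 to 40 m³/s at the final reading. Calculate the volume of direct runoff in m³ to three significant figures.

Direct-runoff ordinates (Q − Q_b): 0.00, 2.67, 6.33, 28.00, 48.67, 63.33, 63.00, 100.67, 122.33, 152.00, 100.67, 67.33, 0.00 m³/s.
ΣQ_DR = 755.0 m³/s.
With Δt = 1 h = 3600 s, V = ΣQ_DR · Δt = 755.0 × 3600 = 2.72 × 10^6 m³.

V ≈ 2.72 × 10^6 m³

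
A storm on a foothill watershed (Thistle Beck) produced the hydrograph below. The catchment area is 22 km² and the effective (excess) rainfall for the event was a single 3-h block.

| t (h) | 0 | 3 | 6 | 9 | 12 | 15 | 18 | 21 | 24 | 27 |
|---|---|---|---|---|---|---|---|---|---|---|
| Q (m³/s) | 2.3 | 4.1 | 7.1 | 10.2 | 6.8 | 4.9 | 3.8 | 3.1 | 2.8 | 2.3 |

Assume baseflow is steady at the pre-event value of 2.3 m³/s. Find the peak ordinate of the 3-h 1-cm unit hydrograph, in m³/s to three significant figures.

U_p ≈ 6.60 m³/s

Direct runoff: 0.0, 1.8, 4.8, 7.9, 4.5, 2.6, 1.5, 0.8, 0.5, 0.0 m³/s; ΣQ_DR = 24.40 m³/s, peak = 7.9 m³/s.
Runoff depth d = ΣQ_DR·Δt / A = 24.40 × 10800 / (22 km²) = 11.98 mm.
The 1-cm UH is the DRH scaled by (10 mm)/d, so U_p = 7.9 × 10/11.98 = 6.60 m³/s.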